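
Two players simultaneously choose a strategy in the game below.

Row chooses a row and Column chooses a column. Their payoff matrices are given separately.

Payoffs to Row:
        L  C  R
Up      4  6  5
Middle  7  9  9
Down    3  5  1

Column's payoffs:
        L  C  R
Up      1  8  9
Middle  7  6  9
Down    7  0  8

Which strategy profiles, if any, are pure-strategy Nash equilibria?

(Middle, R)

(Up, L): Row can switch to Middle (4 → 7). Not NE.
(Up, C): Row can switch to Middle (6 → 9). Not NE.
(Up, R): Row can switch to Middle (5 → 9). Not NE.
(Middle, L): Column can switch to R (7 → 9). Not NE.
(Middle, C): Column can switch to L (6 → 7). Not NE.
(Middle, R): Row gets 9, best alternative 5; Column gets 9, best alternative 7. No profitable deviation — NE.
(Down, L): Row can switch to Up (3 → 4). Not NE.
(The remaining 2 profiles each have a profitable deviation by the same check.)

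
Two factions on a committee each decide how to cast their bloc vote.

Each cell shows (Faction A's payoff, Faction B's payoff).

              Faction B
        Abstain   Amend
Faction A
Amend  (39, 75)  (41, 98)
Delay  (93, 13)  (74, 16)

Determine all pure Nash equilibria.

The unique pure-strategy Nash equilibrium is (Delay, Amend).

(Amend, Abstain): Faction A can switch to Delay (39 → 93). Not NE.
(Amend, Amend): Faction A can switch to Delay (41 → 74). Not NE.
(Delay, Abstain): Faction B can switch to Amend (13 → 16). Not NE.
(Delay, Amend): Faction A gets 74, best alternative 41; Faction B gets 16, best alternative 13. No profitable deviation — NE.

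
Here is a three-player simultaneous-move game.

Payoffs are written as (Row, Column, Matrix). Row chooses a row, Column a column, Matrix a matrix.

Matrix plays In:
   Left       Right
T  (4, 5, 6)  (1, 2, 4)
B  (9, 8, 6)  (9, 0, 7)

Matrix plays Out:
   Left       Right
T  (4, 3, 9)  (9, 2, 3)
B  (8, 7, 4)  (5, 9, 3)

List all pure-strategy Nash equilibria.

Pure NE: (B, Left, In)

Check each profile: it is a Nash equilibrium iff no player can strictly gain by switching unilaterally.
(T, Left, In): Row can switch to B (4 → 9). Not NE.
(T, Left, Out): Row can switch to B (4 → 8). Not NE.
(T, Right, In): Row can switch to B (1 → 9). Not NE.
(T, Right, Out): Column can switch to Left (2 → 3). Not NE.
(B, Left, In): Row gets 9, best alternative 4; Column gets 8, best alternative 0; Matrix gets 6, best alternative 4. No profitable deviation — NE.
(B, Left, Out): Column can switch to Right (7 → 9). Not NE.
(B, Right, In): Column can switch to Left (0 → 8). Not NE.
(B, Right, Out): Row can switch to T (5 → 9). Not NE.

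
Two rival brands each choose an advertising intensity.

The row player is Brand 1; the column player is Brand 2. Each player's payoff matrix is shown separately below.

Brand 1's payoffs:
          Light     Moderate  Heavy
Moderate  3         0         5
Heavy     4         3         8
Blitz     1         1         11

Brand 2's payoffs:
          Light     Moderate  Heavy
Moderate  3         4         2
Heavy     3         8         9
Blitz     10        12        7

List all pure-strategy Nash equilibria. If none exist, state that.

Check each profile: it is a Nash equilibrium iff no player can strictly gain by switching unilaterally.
(Moderate, Light): Brand 1 can switch to Heavy (3 → 4). Not NE.
(Moderate, Moderate): Brand 1 can switch to Heavy (0 → 3). Not NE.
(Moderate, Heavy): Brand 1 can switch to Heavy (5 → 8). Not NE.
(Heavy, Light): Brand 2 can switch to Moderate (3 → 8). Not NE.
(Heavy, Moderate): Brand 2 can switch to Heavy (8 → 9). Not NE.
(Heavy, Heavy): Brand 1 can switch to Blitz (8 → 11). Not NE.
(Blitz, Light): Brand 1 can switch to Moderate (1 → 3). Not NE.
(Blitz, Moderate): Brand 1 can switch to Heavy (1 → 3). Not NE.
(The remaining 1 profile has a profitable deviation by the same check.)

There is no pure-strategy Nash equilibrium.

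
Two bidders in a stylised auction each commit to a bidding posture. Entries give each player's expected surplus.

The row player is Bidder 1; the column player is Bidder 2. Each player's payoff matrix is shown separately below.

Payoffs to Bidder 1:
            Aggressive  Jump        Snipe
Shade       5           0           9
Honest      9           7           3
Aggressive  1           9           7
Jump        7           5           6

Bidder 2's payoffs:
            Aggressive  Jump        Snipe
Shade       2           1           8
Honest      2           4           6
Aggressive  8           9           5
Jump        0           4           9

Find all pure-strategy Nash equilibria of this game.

For each strategy profile, look for a profitable unilateral deviation.
(Shade, Aggressive): Bidder 1 can switch to Honest (5 → 9). Not NE.
(Shade, Jump): Bidder 1 can switch to Honest (0 → 7). Not NE.
(Shade, Snipe): Bidder 1 gets 9, best alternative 7; Bidder 2 gets 8, best alternative 2. No profitable deviation — NE.
(Honest, Aggressive): Bidder 2 can switch to Jump (2 → 4). Not NE.
(Honest, Jump): Bidder 1 can switch to Aggressive (7 → 9). Not NE.
(Honest, Snipe): Bidder 1 can switch to Shade (3 → 9). Not NE.
(Aggressive, Aggressive): Bidder 1 can switch to Shade (1 → 5). Not NE.
(Aggressive, Jump): Bidder 1 gets 9, best alternative 7; Bidder 2 gets 9, best alternative 8. No profitable deviation — NE.
(The remaining 4 profiles each have a profitable deviation by the same check.)

(Shade, Snipe) and (Aggressive, Jump)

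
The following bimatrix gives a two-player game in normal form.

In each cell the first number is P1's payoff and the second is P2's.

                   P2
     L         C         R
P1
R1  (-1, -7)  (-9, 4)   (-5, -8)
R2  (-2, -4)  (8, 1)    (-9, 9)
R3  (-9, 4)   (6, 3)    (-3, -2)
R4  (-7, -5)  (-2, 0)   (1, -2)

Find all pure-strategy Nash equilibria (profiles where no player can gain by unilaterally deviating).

(R1, L): P2 can switch to C (-7 → 4). Not NE.
(R1, C): P1 can switch to R2 (-9 → 8). Not NE.
(R1, R): P1 can switch to R3 (-5 → -3). Not NE.
(R2, L): P1 can switch to R1 (-2 → -1). Not NE.
(R2, C): P2 can switch to R (1 → 9). Not NE.
(R2, R): P1 can switch to R1 (-9 → -5). Not NE.
(R3, L): P1 can switch to R1 (-9 → -1). Not NE.
(R3, C): P1 can switch to R2 (6 → 8). Not NE.
(R3, R): P1 can switch to R4 (-3 → 1). Not NE.
(R4, L): P1 can switch to R1 (-7 → -1). Not NE.
(The remaining 2 profiles each have a profitable deviation by the same check.)

none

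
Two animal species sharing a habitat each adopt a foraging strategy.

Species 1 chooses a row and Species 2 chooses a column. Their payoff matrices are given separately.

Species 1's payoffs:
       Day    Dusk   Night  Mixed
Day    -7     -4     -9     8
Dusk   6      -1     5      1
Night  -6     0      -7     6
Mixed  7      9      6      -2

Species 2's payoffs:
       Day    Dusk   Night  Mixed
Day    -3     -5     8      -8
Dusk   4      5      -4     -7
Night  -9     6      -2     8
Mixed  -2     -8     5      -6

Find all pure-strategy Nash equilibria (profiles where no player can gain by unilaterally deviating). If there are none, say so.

The unique pure-strategy Nash equilibrium is (Mixed, Night).

Species 1 against Day: payoffs -7, 6, -6, 7 → best response Mixed.
Species 1 against Dusk: payoffs -4, -1, 0, 9 → best response Mixed.
Species 1 against Night: payoffs -9, 5, -7, 6 → best response Mixed.
Species 1 against Mixed: payoffs 8, 1, 6, -2 → best response Day.
Species 2 against Day: payoffs -3, -5, 8, -8 → best response Night.
Species 2 against Dusk: payoffs 4, 5, -4, -7 → best response Dusk.
Species 2 against Night: payoffs -9, 6, -2, 8 → best response Mixed.
Species 2 against Mixed: payoffs -2, -8, 5, -6 → best response Night.
Mutual best responses: (Mixed, Night).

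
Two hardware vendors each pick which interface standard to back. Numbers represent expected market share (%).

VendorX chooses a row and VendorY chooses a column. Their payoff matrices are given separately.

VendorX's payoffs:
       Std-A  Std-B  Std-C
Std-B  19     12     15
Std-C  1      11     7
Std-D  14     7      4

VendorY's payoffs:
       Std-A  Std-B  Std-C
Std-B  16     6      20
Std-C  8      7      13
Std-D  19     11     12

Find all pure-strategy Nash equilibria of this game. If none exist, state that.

Check each profile: it is a Nash equilibrium iff no player can strictly gain by switching unilaterally.
(Std-B, Std-A): VendorY can switch to Std-C (16 → 20). Not NE.
(Std-B, Std-B): VendorY can switch to Std-A (6 → 16). Not NE.
(Std-B, Std-C): VendorX gets 15, best alternative 7; VendorY gets 20, best alternative 16. No profitable deviation — NE.
(Std-C, Std-A): VendorX can switch to Std-B (1 → 19). Not NE.
(Std-C, Std-B): VendorX can switch to Std-B (11 → 12). Not NE.
(Std-C, Std-C): VendorX can switch to Std-B (7 → 15). Not NE.
(Std-D, Std-A): VendorX can switch to Std-B (14 → 19). Not NE.
(Std-D, Std-B): VendorX can switch to Std-B (7 → 12). Not NE.
(Std-D, Std-C): VendorX can switch to Std-B (4 → 15). Not NE.

The unique pure-strategy Nash equilibrium is (Std-B, Std-C).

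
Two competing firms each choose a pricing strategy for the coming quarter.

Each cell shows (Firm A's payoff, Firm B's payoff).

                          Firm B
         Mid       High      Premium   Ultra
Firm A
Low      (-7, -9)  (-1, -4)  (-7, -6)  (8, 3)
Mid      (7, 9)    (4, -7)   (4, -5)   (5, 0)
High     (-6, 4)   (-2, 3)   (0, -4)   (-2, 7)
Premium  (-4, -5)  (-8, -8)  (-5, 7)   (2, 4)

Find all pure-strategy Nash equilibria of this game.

Firm A against Mid: payoffs -7, 7, -6, -4 → best response Mid.
Firm A against High: payoffs -1, 4, -2, -8 → best response Mid.
Firm A against Premium: payoffs -7, 4, 0, -5 → best response Mid.
Firm A against Ultra: payoffs 8, 5, -2, 2 → best response Low.
Firm B against Low: payoffs -9, -4, -6, 3 → best response Ultra.
Firm B against Mid: payoffs 9, -7, -5, 0 → best response Mid.
Firm B against High: payoffs 4, 3, -4, 7 → best response Ultra.
Firm B against Premium: payoffs -5, -8, 7, 4 → best response Premium.
Mutual best responses: (Low, Ultra); (Mid, Mid).

(Low, Ultra), (Mid, Mid)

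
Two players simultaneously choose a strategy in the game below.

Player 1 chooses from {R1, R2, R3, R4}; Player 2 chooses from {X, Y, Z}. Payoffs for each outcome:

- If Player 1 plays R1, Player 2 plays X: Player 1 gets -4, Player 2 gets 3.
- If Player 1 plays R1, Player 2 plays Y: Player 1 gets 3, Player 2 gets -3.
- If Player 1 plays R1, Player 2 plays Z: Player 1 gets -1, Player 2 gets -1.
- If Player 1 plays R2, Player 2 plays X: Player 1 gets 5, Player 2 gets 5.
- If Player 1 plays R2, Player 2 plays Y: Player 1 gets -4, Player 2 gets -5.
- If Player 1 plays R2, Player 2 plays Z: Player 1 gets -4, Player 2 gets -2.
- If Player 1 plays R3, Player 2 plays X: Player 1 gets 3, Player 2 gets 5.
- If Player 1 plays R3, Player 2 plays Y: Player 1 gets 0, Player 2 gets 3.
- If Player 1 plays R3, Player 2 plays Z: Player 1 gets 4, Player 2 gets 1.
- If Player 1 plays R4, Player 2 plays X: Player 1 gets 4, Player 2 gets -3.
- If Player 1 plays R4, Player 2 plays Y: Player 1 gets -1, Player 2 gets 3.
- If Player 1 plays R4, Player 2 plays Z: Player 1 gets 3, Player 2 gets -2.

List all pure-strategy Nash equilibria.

(R2, X)

(R1, X): Player 1 can switch to R2 (-4 → 5). Not NE.
(R1, Y): Player 2 can switch to X (-3 → 3). Not NE.
(R1, Z): Player 1 can switch to R3 (-1 → 4). Not NE.
(R2, X): Player 1 gets 5, best alternative 4; Player 2 gets 5, best alternative -2. No profitable deviation — NE.
(R2, Y): Player 1 can switch to R1 (-4 → 3). Not NE.
(R2, Z): Player 1 can switch to R1 (-4 → -1). Not NE.
(R3, X): Player 1 can switch to R2 (3 → 5). Not NE.
(R3, Y): Player 1 can switch to R1 (0 → 3). Not NE.
(R3, Z): Player 2 can switch to X (1 → 5). Not NE.
(R4, X): Player 1 can switch to R2 (4 → 5). Not NE.
(R4, Y): Player 1 can switch to R1 (-1 → 3). Not NE.
(The remaining 1 profile has a profitable deviation by the same check.)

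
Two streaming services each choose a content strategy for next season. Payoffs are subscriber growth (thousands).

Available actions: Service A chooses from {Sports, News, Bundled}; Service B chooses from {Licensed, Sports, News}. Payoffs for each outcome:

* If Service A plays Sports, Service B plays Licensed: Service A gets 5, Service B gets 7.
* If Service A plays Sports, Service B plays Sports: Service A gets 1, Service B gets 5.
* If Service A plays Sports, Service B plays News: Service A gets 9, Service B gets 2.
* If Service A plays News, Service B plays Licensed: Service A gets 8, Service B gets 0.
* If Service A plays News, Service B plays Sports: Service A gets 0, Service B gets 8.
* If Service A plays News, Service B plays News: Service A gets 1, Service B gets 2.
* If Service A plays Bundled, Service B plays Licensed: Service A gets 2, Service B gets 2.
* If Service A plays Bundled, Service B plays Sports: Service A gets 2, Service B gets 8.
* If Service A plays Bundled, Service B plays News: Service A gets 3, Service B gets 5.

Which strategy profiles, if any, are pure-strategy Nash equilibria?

Service A against Licensed: payoffs 5, 8, 2 → best response News.
Service A against Sports: payoffs 1, 0, 2 → best response Bundled.
Service A against News: payoffs 9, 1, 3 → best response Sports.
Service B against Sports: payoffs 7, 5, 2 → best response Licensed.
Service B against News: payoffs 0, 8, 2 → best response Sports.
Service B against Bundled: payoffs 2, 8, 5 → best response Sports.
Mutual best responses: (Bundled, Sports).

Pure NE: (Bundled, Sports)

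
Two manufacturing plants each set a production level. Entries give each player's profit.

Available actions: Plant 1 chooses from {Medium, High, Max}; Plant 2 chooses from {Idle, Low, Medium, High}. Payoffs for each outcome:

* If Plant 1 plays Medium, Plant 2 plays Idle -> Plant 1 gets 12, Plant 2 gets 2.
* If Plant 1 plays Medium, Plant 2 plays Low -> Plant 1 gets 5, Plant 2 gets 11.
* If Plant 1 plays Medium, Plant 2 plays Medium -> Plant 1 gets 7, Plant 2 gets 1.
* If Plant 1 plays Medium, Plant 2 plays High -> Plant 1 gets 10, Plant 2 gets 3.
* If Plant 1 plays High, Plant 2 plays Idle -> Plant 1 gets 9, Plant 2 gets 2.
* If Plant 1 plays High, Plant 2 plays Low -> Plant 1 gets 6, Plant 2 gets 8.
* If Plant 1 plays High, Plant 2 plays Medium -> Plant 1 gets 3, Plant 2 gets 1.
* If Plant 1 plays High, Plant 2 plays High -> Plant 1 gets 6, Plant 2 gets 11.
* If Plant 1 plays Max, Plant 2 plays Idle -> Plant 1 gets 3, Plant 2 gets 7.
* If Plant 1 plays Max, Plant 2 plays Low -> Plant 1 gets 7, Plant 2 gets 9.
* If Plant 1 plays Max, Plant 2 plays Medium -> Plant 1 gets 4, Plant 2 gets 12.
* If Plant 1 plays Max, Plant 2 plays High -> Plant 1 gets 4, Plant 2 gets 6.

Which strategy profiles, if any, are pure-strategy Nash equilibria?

Mark each player's best response to every combination of opponents' strategies; a profile where every player is best-responding is a pure Nash equilibrium.
Plant 1 against Idle: payoffs 12, 9, 3 → best response Medium.
Plant 1 against Low: payoffs 5, 6, 7 → best response Max.
Plant 1 against Medium: payoffs 7, 3, 4 → best response Medium.
Plant 1 against High: payoffs 10, 6, 4 → best response Medium.
Plant 2 against Medium: payoffs 2, 11, 1, 3 → best response Low.
Plant 2 against High: payoffs 2, 8, 1, 11 → best response High.
Plant 2 against Max: payoffs 7, 9, 12, 6 → best response Medium.
No profile is a mutual best response for all players.

none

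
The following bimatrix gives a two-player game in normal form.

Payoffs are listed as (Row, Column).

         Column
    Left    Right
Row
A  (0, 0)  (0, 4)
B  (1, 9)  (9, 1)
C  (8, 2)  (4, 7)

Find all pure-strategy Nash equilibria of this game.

No pure-strategy Nash equilibrium.

Row against Left: payoffs 0, 1, 8 → best response C.
Row against Right: payoffs 0, 9, 4 → best response B.
Column against A: payoffs 0, 4 → best response Right.
Column against B: payoffs 9, 1 → best response Left.
Column against C: payoffs 2, 7 → best response Right.
No profile is a mutual best response for all players.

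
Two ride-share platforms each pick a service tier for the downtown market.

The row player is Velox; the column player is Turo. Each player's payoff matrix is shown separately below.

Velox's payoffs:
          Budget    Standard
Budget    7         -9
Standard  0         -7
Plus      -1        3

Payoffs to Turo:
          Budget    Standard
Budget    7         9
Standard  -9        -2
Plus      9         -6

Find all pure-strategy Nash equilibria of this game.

(Budget, Budget): Turo can switch to Standard (7 → 9). Not NE.
(Budget, Standard): Velox can switch to Standard (-9 → -7). Not NE.
(Standard, Budget): Velox can switch to Budget (0 → 7). Not NE.
(Standard, Standard): Velox can switch to Plus (-7 → 3). Not NE.
(Plus, Budget): Velox can switch to Budget (-1 → 7). Not NE.
(Plus, Standard): Turo can switch to Budget (-6 → 9). Not NE.

There is no pure-strategy Nash equilibrium.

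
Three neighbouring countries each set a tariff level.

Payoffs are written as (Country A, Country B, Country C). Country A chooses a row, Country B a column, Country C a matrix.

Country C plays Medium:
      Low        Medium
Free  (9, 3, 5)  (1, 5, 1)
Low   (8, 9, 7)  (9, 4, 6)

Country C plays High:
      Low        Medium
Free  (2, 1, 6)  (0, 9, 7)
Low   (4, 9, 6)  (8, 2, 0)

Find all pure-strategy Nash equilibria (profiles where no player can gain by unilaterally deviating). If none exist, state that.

There is no pure-strategy Nash equilibrium.

Country A against (Low, Medium): payoffs 9, 8 → best response Free.
Country A against (Low, High): payoffs 2, 4 → best response Low.
Country A against (Medium, Medium): payoffs 1, 9 → best response Low.
Country A against (Medium, High): payoffs 0, 8 → best response Low.
Country B against (Free, Medium): payoffs 3, 5 → best response Medium.
Country B against (Free, High): payoffs 1, 9 → best response Medium.
Country B against (Low, Medium): payoffs 9, 4 → best response Low.
Country B against (Low, High): payoffs 9, 2 → best response Low.
Country C against (Free, Low): payoffs 5, 6 → best response High.
Country C against (Free, Medium): payoffs 1, 7 → best response High.
Country C against (Low, Low): payoffs 7, 6 → best response Medium.
Country C against (Low, Medium): payoffs 6, 0 → best response Medium.
No profile is a mutual best response for all players.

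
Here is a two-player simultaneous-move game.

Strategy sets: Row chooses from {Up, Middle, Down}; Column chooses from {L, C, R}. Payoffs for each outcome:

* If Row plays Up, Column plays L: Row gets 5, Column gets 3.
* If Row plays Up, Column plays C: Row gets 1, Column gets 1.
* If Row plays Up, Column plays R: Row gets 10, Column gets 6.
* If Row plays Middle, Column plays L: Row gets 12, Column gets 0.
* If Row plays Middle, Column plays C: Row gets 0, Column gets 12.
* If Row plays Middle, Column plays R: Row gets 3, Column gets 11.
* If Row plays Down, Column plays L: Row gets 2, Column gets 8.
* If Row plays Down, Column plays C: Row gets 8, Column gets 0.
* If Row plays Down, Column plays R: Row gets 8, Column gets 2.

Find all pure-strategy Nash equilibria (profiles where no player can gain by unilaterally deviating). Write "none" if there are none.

For each player, find the best response to each opponent profile; mutual best responses are the pure NE.
Row against L: payoffs 5, 12, 2 → best response Middle.
Row against C: payoffs 1, 0, 8 → best response Down.
Row against R: payoffs 10, 3, 8 → best response Up.
Column against Up: payoffs 3, 1, 6 → best response R.
Column against Middle: payoffs 0, 12, 11 → best response C.
Column against Down: payoffs 8, 0, 2 → best response L.
Mutual best responses: (Up, R).

The unique pure-strategy Nash equilibrium is (Up, R).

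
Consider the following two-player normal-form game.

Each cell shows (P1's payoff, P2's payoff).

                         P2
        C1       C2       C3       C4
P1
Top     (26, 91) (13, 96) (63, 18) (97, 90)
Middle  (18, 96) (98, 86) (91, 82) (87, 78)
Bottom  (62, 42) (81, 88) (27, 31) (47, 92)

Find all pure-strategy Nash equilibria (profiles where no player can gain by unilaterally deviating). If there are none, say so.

For each strategy profile, look for a profitable unilateral deviation.
(Top, C1): P1 can switch to Bottom (26 → 62). Not NE.
(Top, C2): P1 can switch to Middle (13 → 98). Not NE.
(Top, C3): P1 can switch to Middle (63 → 91). Not NE.
(Top, C4): P2 can switch to C1 (90 → 91). Not NE.
(Middle, C1): P1 can switch to Top (18 → 26). Not NE.
(Middle, C2): P2 can switch to C1 (86 → 96). Not NE.
(Middle, C3): P2 can switch to C1 (82 → 96). Not NE.
(Middle, C4): P1 can switch to Top (87 → 97). Not NE.
(Bottom, C1): P2 can switch to C2 (42 → 88). Not NE.
(Bottom, C2): P1 can switch to Middle (81 → 98). Not NE.
(Bottom, C3): P1 can switch to Top (27 → 63). Not NE.
(Bottom, C4): P1 can switch to Top (47 → 97). Not NE.

No pure-strategy Nash equilibrium.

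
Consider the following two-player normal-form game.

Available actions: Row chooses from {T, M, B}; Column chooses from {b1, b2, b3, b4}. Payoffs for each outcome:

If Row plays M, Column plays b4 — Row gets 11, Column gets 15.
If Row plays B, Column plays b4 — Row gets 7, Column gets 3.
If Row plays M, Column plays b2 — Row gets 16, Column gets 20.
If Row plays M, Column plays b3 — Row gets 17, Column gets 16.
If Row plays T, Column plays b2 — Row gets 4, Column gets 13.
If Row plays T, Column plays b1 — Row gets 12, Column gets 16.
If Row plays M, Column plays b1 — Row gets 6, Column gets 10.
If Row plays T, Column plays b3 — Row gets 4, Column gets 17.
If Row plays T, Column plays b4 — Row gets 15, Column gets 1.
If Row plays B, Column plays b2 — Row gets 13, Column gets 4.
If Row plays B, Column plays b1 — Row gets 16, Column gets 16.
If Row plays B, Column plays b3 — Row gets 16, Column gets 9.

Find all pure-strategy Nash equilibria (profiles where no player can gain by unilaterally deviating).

Row against b1: payoffs 12, 6, 16 → best response B.
Row against b2: payoffs 4, 16, 13 → best response M.
Row against b3: payoffs 4, 17, 16 → best response M.
Row against b4: payoffs 15, 11, 7 → best response T.
Column against T: payoffs 16, 13, 17, 1 → best response b3.
Column against M: payoffs 10, 20, 16, 15 → best response b2.
Column against B: payoffs 16, 4, 9, 3 → best response b1.
Mutual best responses: (M, b2); (B, b1).

(M, b2) and (B, b1)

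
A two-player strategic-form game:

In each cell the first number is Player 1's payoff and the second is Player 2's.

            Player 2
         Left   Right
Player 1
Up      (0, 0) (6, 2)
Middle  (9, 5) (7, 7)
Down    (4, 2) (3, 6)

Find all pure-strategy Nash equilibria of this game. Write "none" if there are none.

Player 1 against Left: payoffs 0, 9, 4 → best response Middle.
Player 1 against Right: payoffs 6, 7, 3 → best response Middle.
Player 2 against Up: payoffs 0, 2 → best response Right.
Player 2 against Middle: payoffs 5, 7 → best response Right.
Player 2 against Down: payoffs 2, 6 → best response Right.
Mutual best responses: (Middle, Right).

The unique pure-strategy Nash equilibrium is (Middle, Right).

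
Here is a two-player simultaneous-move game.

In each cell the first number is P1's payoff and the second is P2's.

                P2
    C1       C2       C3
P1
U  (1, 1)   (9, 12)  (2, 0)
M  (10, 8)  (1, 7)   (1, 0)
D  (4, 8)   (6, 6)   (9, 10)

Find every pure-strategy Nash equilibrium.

Pure-strategy Nash equilibria: (U, C2), (M, C1), (D, C3)

(U, C1): P1 can switch to M (1 → 10). Not NE.
(U, C2): P1 gets 9, best alternative 6; P2 gets 12, best alternative 1. No profitable deviation — NE.
(U, C3): P1 can switch to D (2 → 9). Not NE.
(M, C1): P1 gets 10, best alternative 4; P2 gets 8, best alternative 7. No profitable deviation — NE.
(M, C2): P1 can switch to U (1 → 9). Not NE.
(M, C3): P1 can switch to U (1 → 2). Not NE.
(D, C1): P1 can switch to M (4 → 10). Not NE.
(D, C2): P1 can switch to U (6 → 9). Not NE.
(D, C3): P1 gets 9, best alternative 2; P2 gets 10, best alternative 8. No profitable deviation — NE.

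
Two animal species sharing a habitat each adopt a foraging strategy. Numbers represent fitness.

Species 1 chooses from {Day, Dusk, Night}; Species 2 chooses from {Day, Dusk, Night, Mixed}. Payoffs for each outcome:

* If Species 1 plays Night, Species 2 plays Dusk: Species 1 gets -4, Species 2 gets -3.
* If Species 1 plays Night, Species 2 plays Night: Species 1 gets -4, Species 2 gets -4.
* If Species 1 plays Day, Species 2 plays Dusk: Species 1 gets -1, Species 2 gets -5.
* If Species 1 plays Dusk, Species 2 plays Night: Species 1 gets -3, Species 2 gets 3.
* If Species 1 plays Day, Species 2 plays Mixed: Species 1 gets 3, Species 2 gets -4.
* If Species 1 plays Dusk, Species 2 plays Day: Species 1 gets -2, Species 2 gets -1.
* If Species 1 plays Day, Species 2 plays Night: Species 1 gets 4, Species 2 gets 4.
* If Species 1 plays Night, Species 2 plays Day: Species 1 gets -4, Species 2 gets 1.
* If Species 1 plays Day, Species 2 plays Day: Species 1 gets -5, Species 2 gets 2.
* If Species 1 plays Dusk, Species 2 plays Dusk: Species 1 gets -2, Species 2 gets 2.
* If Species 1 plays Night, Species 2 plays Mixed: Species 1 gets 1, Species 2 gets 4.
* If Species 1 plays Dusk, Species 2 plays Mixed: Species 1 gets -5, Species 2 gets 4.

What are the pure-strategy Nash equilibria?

The unique pure-strategy Nash equilibrium is (Day, Night).

Species 1 against Day: payoffs -5, -2, -4 → best response Dusk.
Species 1 against Dusk: payoffs -1, -2, -4 → best response Day.
Species 1 against Night: payoffs 4, -3, -4 → best response Day.
Species 1 against Mixed: payoffs 3, -5, 1 → best response Day.
Species 2 against Day: payoffs 2, -5, 4, -4 → best response Night.
Species 2 against Dusk: payoffs -1, 2, 3, 4 → best response Mixed.
Species 2 against Night: payoffs 1, -3, -4, 4 → best response Mixed.
Mutual best responses: (Day, Night).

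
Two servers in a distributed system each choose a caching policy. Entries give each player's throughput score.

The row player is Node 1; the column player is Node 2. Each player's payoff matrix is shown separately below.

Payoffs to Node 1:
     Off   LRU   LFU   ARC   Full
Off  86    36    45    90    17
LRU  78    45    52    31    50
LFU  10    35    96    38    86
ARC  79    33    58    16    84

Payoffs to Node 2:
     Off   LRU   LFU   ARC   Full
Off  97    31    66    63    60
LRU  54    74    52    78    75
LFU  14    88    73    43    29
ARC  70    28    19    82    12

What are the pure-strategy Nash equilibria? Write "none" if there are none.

Check each profile: it is a Nash equilibrium iff no player can strictly gain by switching unilaterally.
(Off, Off): Node 1 gets 86, best alternative 79; Node 2 gets 97, best alternative 66. No profitable deviation — NE.
(Off, LRU): Node 1 can switch to LRU (36 → 45). Not NE.
(Off, LFU): Node 1 can switch to LRU (45 → 52). Not NE.
(Off, ARC): Node 2 can switch to Off (63 → 97). Not NE.
(Off, Full): Node 1 can switch to LRU (17 → 50). Not NE.
(LRU, Off): Node 1 can switch to Off (78 → 86). Not NE.
(LRU, LRU): Node 2 can switch to ARC (74 → 78). Not NE.
(LRU, LFU): Node 1 can switch to LFU (52 → 96). Not NE.
(LRU, ARC): Node 1 can switch to Off (31 → 90). Not NE.
(The remaining 11 profiles each have a profitable deviation by the same check.)

(Off, Off)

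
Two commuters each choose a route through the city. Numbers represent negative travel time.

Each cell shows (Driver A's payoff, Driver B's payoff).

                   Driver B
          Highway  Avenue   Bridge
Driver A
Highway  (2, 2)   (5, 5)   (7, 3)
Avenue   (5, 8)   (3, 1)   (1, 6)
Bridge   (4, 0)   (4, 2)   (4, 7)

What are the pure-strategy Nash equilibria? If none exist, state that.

The pure Nash equilibria are (Highway, Avenue) and (Avenue, Highway).

(Highway, Highway): Driver A can switch to Avenue (2 → 5). Not NE.
(Highway, Avenue): Driver A gets 5, best alternative 4; Driver B gets 5, best alternative 3. No profitable deviation — NE.
(Highway, Bridge): Driver B can switch to Avenue (3 → 5). Not NE.
(Avenue, Highway): Driver A gets 5, best alternative 4; Driver B gets 8, best alternative 6. No profitable deviation — NE.
(Avenue, Avenue): Driver A can switch to Highway (3 → 5). Not NE.
(Avenue, Bridge): Driver A can switch to Highway (1 → 7). Not NE.
(Bridge, Highway): Driver A can switch to Avenue (4 → 5). Not NE.
(Bridge, Avenue): Driver A can switch to Highway (4 → 5). Not NE.
(The remaining 1 profile has a profitable deviation by the same check.)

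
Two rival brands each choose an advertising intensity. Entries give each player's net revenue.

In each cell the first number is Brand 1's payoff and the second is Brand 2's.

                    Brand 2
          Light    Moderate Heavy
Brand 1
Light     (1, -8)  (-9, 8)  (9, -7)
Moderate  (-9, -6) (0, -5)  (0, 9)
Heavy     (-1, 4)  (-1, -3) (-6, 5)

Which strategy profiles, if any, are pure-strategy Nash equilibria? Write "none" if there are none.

There is no pure-strategy Nash equilibrium.

Brand 1 against Light: payoffs 1, -9, -1 → best response Light.
Brand 1 against Moderate: payoffs -9, 0, -1 → best response Moderate.
Brand 1 against Heavy: payoffs 9, 0, -6 → best response Light.
Brand 2 against Light: payoffs -8, 8, -7 → best response Moderate.
Brand 2 against Moderate: payoffs -6, -5, 9 → best response Heavy.
Brand 2 against Heavy: payoffs 4, -3, 5 → best response Heavy.
No profile is a mutual best response for all players.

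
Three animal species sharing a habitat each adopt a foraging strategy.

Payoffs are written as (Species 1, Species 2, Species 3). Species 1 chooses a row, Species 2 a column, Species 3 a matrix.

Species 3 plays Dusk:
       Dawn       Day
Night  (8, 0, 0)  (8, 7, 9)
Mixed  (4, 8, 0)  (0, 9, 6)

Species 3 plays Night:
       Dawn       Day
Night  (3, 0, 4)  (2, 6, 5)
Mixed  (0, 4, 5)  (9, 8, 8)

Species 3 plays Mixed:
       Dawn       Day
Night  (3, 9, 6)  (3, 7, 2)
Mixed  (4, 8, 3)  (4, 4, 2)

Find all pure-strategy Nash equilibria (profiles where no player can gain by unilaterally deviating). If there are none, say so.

Pure-strategy Nash equilibria: (Night, Day, Dusk); (Mixed, Day, Night)

For each player, find the best response to each opponent profile; mutual best responses are the pure NE.
Species 1 against (Dawn, Dusk): payoffs 8, 4 → best response Night.
Species 1 against (Dawn, Night): payoffs 3, 0 → best response Night.
Species 1 against (Dawn, Mixed): payoffs 3, 4 → best response Mixed.
Species 1 against (Day, Dusk): payoffs 8, 0 → best response Night.
Species 1 against (Day, Night): payoffs 2, 9 → best response Mixed.
Species 1 against (Day, Mixed): payoffs 3, 4 → best response Mixed.
Species 2 against (Night, Dusk): payoffs 0, 7 → best response Day.
Species 2 against (Night, Night): payoffs 0, 6 → best response Day.
Species 2 against (Night, Mixed): payoffs 9, 7 → best response Dawn.
Species 2 against (Mixed, Dusk): payoffs 8, 9 → best response Day.
Species 2 against (Mixed, Night): payoffs 4, 8 → best response Day.
Species 2 against (Mixed, Mixed): payoffs 8, 4 → best response Dawn.
Species 3 against (Night, Dawn): payoffs 0, 4, 6 → best response Mixed.
Species 3 against (Night, Day): payoffs 9, 5, 2 → best response Dusk.
Species 3 against (Mixed, Dawn): payoffs 0, 5, 3 → best response Night.
Species 3 against (Mixed, Day): payoffs 6, 8, 2 → best response Night.
Mutual best responses: (Night, Day, Dusk); (Mixed, Day, Night).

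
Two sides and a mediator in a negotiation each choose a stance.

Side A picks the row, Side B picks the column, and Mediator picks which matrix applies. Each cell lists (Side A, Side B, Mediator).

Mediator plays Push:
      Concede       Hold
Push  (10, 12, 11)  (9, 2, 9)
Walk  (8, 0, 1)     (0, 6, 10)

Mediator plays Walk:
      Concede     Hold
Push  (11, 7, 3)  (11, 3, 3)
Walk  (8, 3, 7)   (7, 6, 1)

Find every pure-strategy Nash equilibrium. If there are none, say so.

(Push, Concede, Push)

(Push, Concede, Push): Side A gets 10, best alternative 8; Side B gets 12, best alternative 2; Mediator gets 11, best alternative 3. No profitable deviation — NE.
(Push, Concede, Walk): Mediator can switch to Push (3 → 11). Not NE.
(Push, Hold, Push): Side B can switch to Concede (2 → 12). Not NE.
(Push, Hold, Walk): Side B can switch to Concede (3 → 7). Not NE.
(Walk, Concede, Push): Side A can switch to Push (8 → 10). Not NE.
(Walk, Concede, Walk): Side A can switch to Push (8 → 11). Not NE.
(Walk, Hold, Push): Side A can switch to Push (0 → 9). Not NE.
(Walk, Hold, Walk): Side A can switch to Push (7 → 11). Not NE.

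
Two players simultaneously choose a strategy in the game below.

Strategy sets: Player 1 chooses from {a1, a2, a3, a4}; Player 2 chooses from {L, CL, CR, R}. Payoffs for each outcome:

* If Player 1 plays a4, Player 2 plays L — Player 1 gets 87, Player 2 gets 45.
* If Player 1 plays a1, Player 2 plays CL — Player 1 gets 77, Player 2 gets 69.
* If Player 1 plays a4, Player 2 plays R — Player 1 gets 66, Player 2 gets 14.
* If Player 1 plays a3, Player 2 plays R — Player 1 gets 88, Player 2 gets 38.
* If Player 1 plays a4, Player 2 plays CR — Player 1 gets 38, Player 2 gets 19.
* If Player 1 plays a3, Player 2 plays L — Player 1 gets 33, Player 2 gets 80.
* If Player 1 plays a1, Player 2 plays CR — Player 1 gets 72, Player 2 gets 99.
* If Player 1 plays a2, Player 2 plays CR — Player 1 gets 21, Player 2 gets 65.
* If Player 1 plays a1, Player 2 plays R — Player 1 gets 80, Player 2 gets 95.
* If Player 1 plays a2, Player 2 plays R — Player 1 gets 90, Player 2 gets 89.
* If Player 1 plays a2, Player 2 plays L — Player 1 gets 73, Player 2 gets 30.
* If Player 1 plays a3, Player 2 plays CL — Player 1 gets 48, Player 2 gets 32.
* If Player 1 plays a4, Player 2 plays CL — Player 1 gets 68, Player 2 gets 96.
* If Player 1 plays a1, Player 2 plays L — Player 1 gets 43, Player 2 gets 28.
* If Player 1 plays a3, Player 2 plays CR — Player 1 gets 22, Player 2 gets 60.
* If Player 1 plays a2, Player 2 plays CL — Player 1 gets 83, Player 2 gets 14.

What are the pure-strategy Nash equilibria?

For each player, find the best response to each opponent profile; mutual best responses are the pure NE.
Player 1 against L: payoffs 43, 73, 33, 87 → best response a4.
Player 1 against CL: payoffs 77, 83, 48, 68 → best response a2.
Player 1 against CR: payoffs 72, 21, 22, 38 → best response a1.
Player 1 against R: payoffs 80, 90, 88, 66 → best response a2.
Player 2 against a1: payoffs 28, 69, 99, 95 → best response CR.
Player 2 against a2: payoffs 30, 14, 65, 89 → best response R.
Player 2 against a3: payoffs 80, 32, 60, 38 → best response L.
Player 2 against a4: payoffs 45, 96, 19, 14 → best response CL.
Mutual best responses: (a1, CR); (a2, R).

Pure-strategy Nash equilibria: (a1, CR), (a2, R)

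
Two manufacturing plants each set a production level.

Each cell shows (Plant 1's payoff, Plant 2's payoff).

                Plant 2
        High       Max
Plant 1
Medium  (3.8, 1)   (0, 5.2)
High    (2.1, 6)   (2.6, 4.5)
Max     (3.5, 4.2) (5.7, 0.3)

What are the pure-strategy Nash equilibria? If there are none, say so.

Plant 1 against High: payoffs 3.8, 2.1, 3.5 → best response Medium.
Plant 1 against Max: payoffs 0, 2.6, 5.7 → best response Max.
Plant 2 against Medium: payoffs 1, 5.2 → best response Max.
Plant 2 against High: payoffs 6, 4.5 → best response High.
Plant 2 against Max: payoffs 4.2, 0.3 → best response High.
No profile is a mutual best response for all players.

No pure-strategy Nash equilibrium.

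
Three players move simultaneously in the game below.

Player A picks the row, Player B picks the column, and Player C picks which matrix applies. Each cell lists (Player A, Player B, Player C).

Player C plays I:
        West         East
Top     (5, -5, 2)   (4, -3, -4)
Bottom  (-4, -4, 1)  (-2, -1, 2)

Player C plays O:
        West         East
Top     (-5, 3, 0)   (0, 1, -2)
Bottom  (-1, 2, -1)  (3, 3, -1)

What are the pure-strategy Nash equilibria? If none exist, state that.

Player A against (West, I): payoffs 5, -4 → best response Top.
Player A against (West, O): payoffs -5, -1 → best response Bottom.
Player A against (East, I): payoffs 4, -2 → best response Top.
Player A against (East, O): payoffs 0, 3 → best response Bottom.
Player B against (Top, I): payoffs -5, -3 → best response East.
Player B against (Top, O): payoffs 3, 1 → best response West.
Player B against (Bottom, I): payoffs -4, -1 → best response East.
Player B against (Bottom, O): payoffs 2, 3 → best response East.
Player C against (Top, West): payoffs 2, 0 → best response I.
Player C against (Top, East): payoffs -4, -2 → best response O.
Player C against (Bottom, West): payoffs 1, -1 → best response I.
Player C against (Bottom, East): payoffs 2, -1 → best response I.
No profile is a mutual best response for all players.

There is no pure-strategy Nash equilibrium.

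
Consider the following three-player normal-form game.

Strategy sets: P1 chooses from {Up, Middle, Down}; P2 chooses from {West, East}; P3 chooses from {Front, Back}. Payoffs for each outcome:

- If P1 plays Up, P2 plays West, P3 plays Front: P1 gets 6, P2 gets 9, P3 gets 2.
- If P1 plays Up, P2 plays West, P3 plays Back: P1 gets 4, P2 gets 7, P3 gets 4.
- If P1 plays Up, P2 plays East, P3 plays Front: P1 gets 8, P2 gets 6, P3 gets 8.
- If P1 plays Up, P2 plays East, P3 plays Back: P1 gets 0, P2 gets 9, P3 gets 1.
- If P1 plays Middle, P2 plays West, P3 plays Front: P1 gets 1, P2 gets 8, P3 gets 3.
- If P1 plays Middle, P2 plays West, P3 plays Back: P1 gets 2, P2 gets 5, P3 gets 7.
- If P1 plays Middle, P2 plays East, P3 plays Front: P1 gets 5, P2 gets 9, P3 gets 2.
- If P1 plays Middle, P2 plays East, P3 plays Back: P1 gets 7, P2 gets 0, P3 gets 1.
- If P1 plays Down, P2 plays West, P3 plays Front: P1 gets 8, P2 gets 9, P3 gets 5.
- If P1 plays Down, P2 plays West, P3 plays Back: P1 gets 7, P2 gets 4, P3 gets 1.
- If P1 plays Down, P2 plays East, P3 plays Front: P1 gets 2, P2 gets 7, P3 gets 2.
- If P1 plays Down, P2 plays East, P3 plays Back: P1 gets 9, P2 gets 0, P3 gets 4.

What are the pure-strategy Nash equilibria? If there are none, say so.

Mark each player's best response to every combination of opponents' strategies; a profile where every player is best-responding is a pure Nash equilibrium.
P1 against (West, Front): payoffs 6, 1, 8 → best response Down.
P1 against (West, Back): payoffs 4, 2, 7 → best response Down.
P1 against (East, Front): payoffs 8, 5, 2 → best response Up.
P1 against (East, Back): payoffs 0, 7, 9 → best response Down.
P2 against (Up, Front): payoffs 9, 6 → best response West.
P2 against (Up, Back): payoffs 7, 9 → best response East.
P2 against (Middle, Front): payoffs 8, 9 → best response East.
P2 against (Middle, Back): payoffs 5, 0 → best response West.
P2 against (Down, Front): payoffs 9, 7 → best response West.
P2 against (Down, Back): payoffs 4, 0 → best response West.
P3 against (Up, West): payoffs 2, 4 → best response Back.
P3 against (Up, East): payoffs 8, 1 → best response Front.
P3 against (Middle, West): payoffs 3, 7 → best response Back.
P3 against (Middle, East): payoffs 2, 1 → best response Front.
P3 against (Down, West): payoffs 5, 1 → best response Front.
P3 against (Down, East): payoffs 2, 4 → best response Back.
Mutual best responses: (Down, West, Front).

(Down, West, Front)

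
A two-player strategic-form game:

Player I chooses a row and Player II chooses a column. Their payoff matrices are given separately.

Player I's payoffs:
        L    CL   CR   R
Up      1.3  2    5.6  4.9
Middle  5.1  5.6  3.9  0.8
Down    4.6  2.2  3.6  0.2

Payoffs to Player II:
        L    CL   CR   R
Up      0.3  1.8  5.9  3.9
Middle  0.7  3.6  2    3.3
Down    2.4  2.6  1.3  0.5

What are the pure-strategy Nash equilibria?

The pure Nash equilibria are (Up, CR); (Middle, CL).

(Up, L): Player I can switch to Middle (1.3 → 5.1). Not NE.
(Up, CL): Player I can switch to Middle (2 → 5.6). Not NE.
(Up, CR): Player I gets 5.6, best alternative 3.9; Player II gets 5.9, best alternative 3.9. No profitable deviation — NE.
(Up, R): Player II can switch to CR (3.9 → 5.9). Not NE.
(Middle, L): Player II can switch to CL (0.7 → 3.6). Not NE.
(Middle, CL): Player I gets 5.6, best alternative 2.2; Player II gets 3.6, best alternative 3.3. No profitable deviation — NE.
(Middle, CR): Player I can switch to Up (3.9 → 5.6). Not NE.
(Middle, R): Player I can switch to Up (0.8 → 4.9). Not NE.
(Down, L): Player I can switch to Middle (4.6 → 5.1). Not NE.
(Down, CL): Player I can switch to Middle (2.2 → 5.6). Not NE.
(The remaining 2 profiles each have a profitable deviation by the same check.)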